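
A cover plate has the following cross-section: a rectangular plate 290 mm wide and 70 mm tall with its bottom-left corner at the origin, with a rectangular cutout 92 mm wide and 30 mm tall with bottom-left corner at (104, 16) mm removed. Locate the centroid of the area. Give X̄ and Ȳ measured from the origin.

X̄ = 144.21 mm, Ȳ = 35.63 mm

Part | A | x̄ᵢ | ȳᵢ | A·x̄ᵢ | A·ȳᵢ
plate | 20300.00 | 145.00 | 35.00 | 2943500.00 | 710500.00
hole | -2760.00 | 150.00 | 31.00 | -414000.00 | -85560.00
Σ | 17540.00 |  |  | 2529500.00 | 624940.00
X̄ = 2529500.00 / 17540.00 = 144.21 mm
Ȳ = 624940.00 / 17540.00 = 35.63 mm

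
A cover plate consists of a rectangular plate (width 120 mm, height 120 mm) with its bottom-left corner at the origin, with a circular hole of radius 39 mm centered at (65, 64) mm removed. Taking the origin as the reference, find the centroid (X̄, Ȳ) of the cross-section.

X̄ = 57.52 mm, Ȳ = 58.01 mm

Part | A | x̄ᵢ | ȳᵢ | A·x̄ᵢ | A·ȳᵢ
plate | 14400.00 | 60.00 | 60.00 | 864000.00 | 864000.00
hole | -4778.36 | 65.00 | 64.00 | -310593.56 | -305815.20
Σ | 9621.64 |  |  | 553406.44 | 558184.80
X̄ = 553406.44 / 9621.64 = 57.52 mm
Ȳ = 558184.80 / 9621.64 = 58.01 mm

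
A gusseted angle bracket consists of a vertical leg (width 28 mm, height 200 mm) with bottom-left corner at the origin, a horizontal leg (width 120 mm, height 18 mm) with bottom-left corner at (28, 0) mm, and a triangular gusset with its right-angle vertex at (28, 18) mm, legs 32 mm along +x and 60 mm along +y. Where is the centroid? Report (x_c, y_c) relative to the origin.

vertical leg: A = 28 × 200 = 5600.00, centroid at (14.00, 100.00).
horizontal leg: A = 120 × 18 = 2160.00, centroid at (88.00, 9.00).
gusset: A = ½·32·60 = 960.00, centroid at (38.67, 38.00).
ΣA = 8720.00 mm²
ΣAx_c = (5600.00)(14.00) + (2160.00)(88.00) + (960.00)(38.67) = 305600.00 mm³
ΣAy_c = (5600.00)(100.00) + (2160.00)(9.00) + (960.00)(38.00) = 615920.00 mm³
x_c = 305600.00 / 8720.00 = 35.05 mm
y_c = 615920.00 / 8720.00 = 70.63 mm

x_c = 35.05 mm, y_c = 70.63 mm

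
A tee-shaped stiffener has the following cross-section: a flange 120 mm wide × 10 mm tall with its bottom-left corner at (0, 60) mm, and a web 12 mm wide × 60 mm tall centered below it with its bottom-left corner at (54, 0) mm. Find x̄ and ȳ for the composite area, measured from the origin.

web: A = 12 × 60 = 720.00, centroid at (60.00, 30.00).
flange: A = 120 × 10 = 1200.00, centroid at (60.00, 65.00).
ΣA = 1920.00 mm²
ΣAx̄ = (720.00)(60.00) + (1200.00)(60.00) = 115200.00 mm³
ΣAȳ = (720.00)(30.00) + (1200.00)(65.00) = 99600.00 mm³
x̄ = 115200.00 / 1920.00 = 60.00 mm
ȳ = 99600.00 / 1920.00 = 51.88 mm

x̄ = 60.00 mm, ȳ = 51.88 mm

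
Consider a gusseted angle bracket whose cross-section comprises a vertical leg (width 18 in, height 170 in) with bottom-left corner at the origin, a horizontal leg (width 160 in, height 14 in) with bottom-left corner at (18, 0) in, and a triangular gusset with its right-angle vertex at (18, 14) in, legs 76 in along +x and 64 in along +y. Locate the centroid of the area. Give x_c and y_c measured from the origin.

x_c = 45.58 in, y_c = 46.78 in

vertical leg: A = 18 × 170 = 3060.00, centroid at (9.00, 85.00).
horizontal leg: A = 160 × 14 = 2240.00, centroid at (98.00, 7.00).
gusset: A = ½·76·64 = 2432.00, centroid at (43.33, 35.33).
ΣA = 7732.00 in²
ΣAx_c = (3060.00)(9.00) + (2240.00)(98.00) + (2432.00)(43.33) = 352446.67 in³
ΣAy_c = (3060.00)(85.00) + (2240.00)(7.00) + (2432.00)(35.33) = 361710.67 in³
x_c = 352446.67 / 7732.00 = 45.58 in
y_c = 361710.67 / 7732.00 = 46.78 in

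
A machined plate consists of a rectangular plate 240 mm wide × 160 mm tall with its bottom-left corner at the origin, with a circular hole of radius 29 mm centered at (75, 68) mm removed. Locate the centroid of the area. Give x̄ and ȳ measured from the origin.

Part | A | x̄ᵢ | ȳᵢ | A·x̄ᵢ | A·ȳᵢ
plate | 38400.00 | 120.00 | 80.00 | 4608000.00 | 3072000.00
hole | -2642.08 | 75.00 | 68.00 | -198155.96 | -179661.40
Σ | 35757.92 |  |  | 4409844.04 | 2892338.60
x̄ = 4409844.04 / 35757.92 = 123.32 mm
ȳ = 2892338.60 / 35757.92 = 80.89 mm

x̄ = 123.32 mm, ȳ = 80.89 mm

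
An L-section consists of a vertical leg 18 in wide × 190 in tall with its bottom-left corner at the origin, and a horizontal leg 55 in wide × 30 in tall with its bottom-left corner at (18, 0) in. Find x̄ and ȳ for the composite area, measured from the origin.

vertical leg: A = 18 × 190 = 3420.00, centroid at (9.00, 95.00).
horizontal leg: A = 55 × 30 = 1650.00, centroid at (45.50, 15.00).
ΣA = 5070.00 in², ΣAx̄ = 105855.00 in³, ΣAȳ = 349650.00 in³.
x̄ = 105855.00/5070.00 = 20.88 in; ȳ = 349650.00/5070.00 = 68.96 in.

x̄ = 20.88 in, ȳ = 68.96 in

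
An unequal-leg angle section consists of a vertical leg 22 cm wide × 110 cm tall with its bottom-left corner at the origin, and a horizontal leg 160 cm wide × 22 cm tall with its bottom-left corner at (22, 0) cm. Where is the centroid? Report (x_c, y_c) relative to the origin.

Part | A | x̄ᵢ | ȳᵢ | A·x̄ᵢ | A·ȳᵢ
vertical leg | 2420.00 | 11.00 | 55.00 | 26620.00 | 133100.00
horizontal leg | 3520.00 | 102.00 | 11.00 | 359040.00 | 38720.00
Σ | 5940.00 |  |  | 385660.00 | 171820.00
x_c = 385660.00 / 5940.00 = 64.93 cm
y_c = 171820.00 / 5940.00 = 28.93 cm

x_c = 64.93 cm, y_c = 28.93 cm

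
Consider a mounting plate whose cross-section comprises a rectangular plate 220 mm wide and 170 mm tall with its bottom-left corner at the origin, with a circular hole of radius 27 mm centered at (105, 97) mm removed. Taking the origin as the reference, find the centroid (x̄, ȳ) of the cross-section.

x̄ = 110.33 mm, ȳ = 84.22 mm

Part | A | x̄ᵢ | ȳᵢ | A·x̄ᵢ | A·ȳᵢ
plate | 37400.00 | 110.00 | 85.00 | 4114000.00 | 3179000.00
hole | -2290.22 | 105.00 | 97.00 | -240473.21 | -222151.44
Σ | 35109.78 |  |  | 3873526.79 | 2956848.56
x̄ = 3873526.79 / 35109.78 = 110.33 mm
ȳ = 2956848.56 / 35109.78 = 84.22 mm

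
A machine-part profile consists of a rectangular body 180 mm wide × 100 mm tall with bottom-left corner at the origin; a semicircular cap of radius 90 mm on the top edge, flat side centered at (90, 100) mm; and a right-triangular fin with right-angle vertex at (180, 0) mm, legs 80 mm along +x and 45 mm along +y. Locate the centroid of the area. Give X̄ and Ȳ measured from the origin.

rectangular body: A = 180 × 100 = 18000.00, centroid at (90.00, 50.00).
semicircular top: A = ½π·90² = 12723.45, centroid at (90.00, 138.20).
triangular fin: A = ½·80·45 = 1800.00, centroid at (206.67, 15.00).
ΣA = 32523.45 mm²
ΣAX̄ = (18000.00)(90.00) + (12723.45)(90.00) + (1800.00)(206.67) = 3137110.52 mm³
ΣAȲ = (18000.00)(50.00) + (12723.45)(138.20) + (1800.00)(15.00) = 2685345.02 mm³
X̄ = 3137110.52 / 32523.45 = 96.46 mm
Ȳ = 2685345.02 / 32523.45 = 82.57 mm

X̄ = 96.46 mm, Ȳ = 82.57 mm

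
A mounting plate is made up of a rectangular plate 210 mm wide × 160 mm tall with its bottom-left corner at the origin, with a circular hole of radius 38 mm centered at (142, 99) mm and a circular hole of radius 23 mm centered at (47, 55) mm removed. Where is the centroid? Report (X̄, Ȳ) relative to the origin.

X̄ = 102.39 mm, Ȳ = 78.37 mm

plate: A = 210 × 160 = 33600.00, centroid at (105.00, 80.00).
hole 1: A = −π·38² = -4536.46, centroid at (142.00, 99.00).
hole 2: A = −π·23² = -1661.90, centroid at (47.00, 55.00).
ΣA = 27401.64 mm²
ΣAX̄ = (33600.00)(105.00) + (-4536.46)(142.00) + (-1661.90)(47.00) = 2805713.29 mm³
ΣAȲ = (33600.00)(80.00) + (-4536.46)(99.00) + (-1661.90)(55.00) = 2147485.84 mm³
X̄ = 2805713.29 / 27401.64 = 102.39 mm
Ȳ = 2147485.84 / 27401.64 = 78.37 mm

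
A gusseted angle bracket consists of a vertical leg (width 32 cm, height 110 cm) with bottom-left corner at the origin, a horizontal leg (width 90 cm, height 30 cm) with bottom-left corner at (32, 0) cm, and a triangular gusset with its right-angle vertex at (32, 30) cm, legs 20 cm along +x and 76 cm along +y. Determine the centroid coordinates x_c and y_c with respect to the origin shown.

vertical leg: A = 32 × 110 = 3520.00, centroid at (16.00, 55.00).
horizontal leg: A = 90 × 30 = 2700.00, centroid at (77.00, 15.00).
gusset: A = ½·20·76 = 760.00, centroid at (38.67, 55.33).
ΣA = 6980.00 cm², ΣAx_c = 293606.67 cm³, ΣAy_c = 276153.33 cm³.
x_c = 293606.67/6980.00 = 42.06 cm; y_c = 276153.33/6980.00 = 39.56 cm.

x_c = 42.06 cm, y_c = 39.56 cm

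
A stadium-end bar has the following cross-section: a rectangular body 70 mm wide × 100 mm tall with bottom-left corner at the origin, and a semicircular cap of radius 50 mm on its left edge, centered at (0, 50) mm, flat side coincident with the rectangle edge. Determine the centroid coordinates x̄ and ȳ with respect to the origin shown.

rectangular body: A = 70 × 100 = 7000.00, centroid at (35.00, 50.00).
semicircular end: A = ½π·50² = 3926.99, centroid at (-21.22, 50.00).
ΣA = 10926.99 mm², ΣAx̄ = 161666.67 mm³, ΣAȳ = 546349.54 mm³.
x̄ = 161666.67/10926.99 = 14.80 mm; ȳ = 546349.54/10926.99 = 50.00 mm.

x̄ = 14.80 mm, ȳ = 50.00 mm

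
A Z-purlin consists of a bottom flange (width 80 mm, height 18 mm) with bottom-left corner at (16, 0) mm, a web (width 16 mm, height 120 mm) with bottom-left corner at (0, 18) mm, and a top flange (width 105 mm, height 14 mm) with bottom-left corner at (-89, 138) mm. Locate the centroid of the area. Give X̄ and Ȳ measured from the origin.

X̄ = 8.77 mm, Ȳ = 77.82 mm

bottom flange: A = 80 × 18 = 1440.00, centroid at (56.00, 9.00).
web: A = 16 × 120 = 1920.00, centroid at (8.00, 78.00).
top flange: A = 105 × 14 = 1470.00, centroid at (-36.50, 145.00).
ΣA = 4830.00 mm², ΣAX̄ = 42345.00 mm³, ΣAȲ = 375870.00 mm³.
X̄ = 42345.00/4830.00 = 8.77 mm; Ȳ = 375870.00/4830.00 = 77.82 mm.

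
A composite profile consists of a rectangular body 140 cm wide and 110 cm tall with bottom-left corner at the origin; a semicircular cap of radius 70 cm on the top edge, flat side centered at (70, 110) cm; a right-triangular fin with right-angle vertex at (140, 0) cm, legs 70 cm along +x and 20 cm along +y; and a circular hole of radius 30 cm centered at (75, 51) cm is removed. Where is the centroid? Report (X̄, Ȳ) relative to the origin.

X̄ = 72.44 cm, Ȳ = 85.02 cm

rectangular body: A = 140 × 110 = 15400.00, centroid at (70.00, 55.00).
semicircular top: A = ½π·70² = 7696.90, centroid at (70.00, 139.71).
triangular fin: A = ½·70·20 = 700.00, centroid at (163.33, 6.67).
hole: A = −π·30² = -2827.43, centroid at (75.00, 51.00).
ΣA = 20969.47 cm², ΣAX̄ = 1519058.97 cm³, ΣAȲ = 1782793.45 cm³.
X̄ = 1519058.97/20969.47 = 72.44 cm; Ȳ = 1782793.45/20969.47 = 85.02 cm.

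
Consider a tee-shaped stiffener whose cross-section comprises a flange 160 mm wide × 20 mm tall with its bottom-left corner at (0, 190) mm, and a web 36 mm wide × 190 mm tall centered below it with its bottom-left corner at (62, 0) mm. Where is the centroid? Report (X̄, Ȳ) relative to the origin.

Part | A | x̄ᵢ | ȳᵢ | A·x̄ᵢ | A·ȳᵢ
web | 6840.00 | 80.00 | 95.00 | 547200.00 | 649800.00
flange | 3200.00 | 80.00 | 200.00 | 256000.00 | 640000.00
Σ | 10040.00 |  |  | 803200.00 | 1289800.00
X̄ = 803200.00 / 10040.00 = 80.00 mm
Ȳ = 1289800.00 / 10040.00 = 128.47 mm

X̄ = 80.00 mm, Ȳ = 128.47 mm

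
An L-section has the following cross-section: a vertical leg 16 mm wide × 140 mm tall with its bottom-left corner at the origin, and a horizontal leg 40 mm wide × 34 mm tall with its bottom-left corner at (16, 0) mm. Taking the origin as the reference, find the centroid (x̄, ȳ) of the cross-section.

vertical leg: A = 16 × 140 = 2240.00, centroid at (8.00, 70.00).
horizontal leg: A = 40 × 34 = 1360.00, centroid at (36.00, 17.00).
ΣA = 3600.00 mm², ΣAx̄ = 66880.00 mm³, ΣAȳ = 179920.00 mm³.
x̄ = 66880.00/3600.00 = 18.58 mm; ȳ = 179920.00/3600.00 = 49.98 mm.

x̄ = 18.58 mm, ȳ = 49.98 mm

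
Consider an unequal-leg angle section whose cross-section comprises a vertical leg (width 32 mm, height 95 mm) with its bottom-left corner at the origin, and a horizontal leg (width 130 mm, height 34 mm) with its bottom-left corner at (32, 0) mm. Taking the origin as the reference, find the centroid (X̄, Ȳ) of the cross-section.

X̄ = 63.99 mm, Ȳ = 29.43 mm

vertical leg: A = 32 × 95 = 3040.00, centroid at (16.00, 47.50).
horizontal leg: A = 130 × 34 = 4420.00, centroid at (97.00, 17.00).
ΣA = 7460.00 mm², ΣAX̄ = 477380.00 mm³, ΣAȲ = 219540.00 mm³.
X̄ = 477380.00/7460.00 = 63.99 mm; Ȳ = 219540.00/7460.00 = 29.43 mm.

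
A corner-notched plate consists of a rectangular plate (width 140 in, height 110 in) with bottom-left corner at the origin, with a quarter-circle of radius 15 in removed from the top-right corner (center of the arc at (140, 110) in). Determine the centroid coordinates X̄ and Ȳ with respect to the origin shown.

X̄ = 69.26 in, Ȳ = 54.44 in

plate: A = 140 × 110 = 15400.00, centroid at (70.00, 55.00).
removed quarter-circle: A = −¼π·15² = -176.71, centroid at (133.63, 103.63).
ΣA = 15223.29 in², ΣAX̄ = 1054384.96 in³, ΣAȲ = 828686.40 in³.
X̄ = 1054384.96/15223.29 = 69.26 in; Ȳ = 828686.40/15223.29 = 54.44 in.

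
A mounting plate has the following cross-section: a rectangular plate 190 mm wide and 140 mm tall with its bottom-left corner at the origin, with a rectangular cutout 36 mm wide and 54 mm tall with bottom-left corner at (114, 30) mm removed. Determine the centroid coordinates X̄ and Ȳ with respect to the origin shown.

X̄ = 92.08 mm, Ȳ = 71.02 mm

Part | A | x̄ᵢ | ȳᵢ | A·x̄ᵢ | A·ȳᵢ
plate | 26600.00 | 95.00 | 70.00 | 2527000.00 | 1862000.00
hole | -1944.00 | 132.00 | 57.00 | -256608.00 | -110808.00
Σ | 24656.00 |  |  | 2270392.00 | 1751192.00
X̄ = 2270392.00 / 24656.00 = 92.08 mm
Ȳ = 1751192.00 / 24656.00 = 71.02 mm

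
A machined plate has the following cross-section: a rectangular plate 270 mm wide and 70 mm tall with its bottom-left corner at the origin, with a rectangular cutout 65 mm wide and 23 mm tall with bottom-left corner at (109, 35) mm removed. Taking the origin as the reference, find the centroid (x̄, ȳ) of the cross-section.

Part | A | x̄ᵢ | ȳᵢ | A·x̄ᵢ | A·ȳᵢ
plate | 18900.00 | 135.00 | 35.00 | 2551500.00 | 661500.00
hole | -1495.00 | 141.50 | 46.50 | -211542.50 | -69517.50
Σ | 17405.00 |  |  | 2339957.50 | 591982.50
x̄ = 2339957.50 / 17405.00 = 134.44 mm
ȳ = 591982.50 / 17405.00 = 34.01 mm

x̄ = 134.44 mm, ȳ = 34.01 mm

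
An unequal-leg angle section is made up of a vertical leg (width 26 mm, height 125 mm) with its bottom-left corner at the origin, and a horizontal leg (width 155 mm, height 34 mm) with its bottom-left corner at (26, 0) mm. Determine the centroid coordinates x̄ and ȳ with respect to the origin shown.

x̄ = 68.98 mm, ȳ = 34.36 mm

Part | A | x̄ᵢ | ȳᵢ | A·x̄ᵢ | A·ȳᵢ
vertical leg | 3250.00 | 13.00 | 62.50 | 42250.00 | 203125.00
horizontal leg | 5270.00 | 103.50 | 17.00 | 545445.00 | 89590.00
Σ | 8520.00 |  |  | 587695.00 | 292715.00
x̄ = 587695.00 / 8520.00 = 68.98 mm
ȳ = 292715.00 / 8520.00 = 34.36 mm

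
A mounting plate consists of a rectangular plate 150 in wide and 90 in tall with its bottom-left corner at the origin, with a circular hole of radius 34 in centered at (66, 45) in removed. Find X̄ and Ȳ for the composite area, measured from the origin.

plate: A = 150 × 90 = 13500.00, centroid at (75.00, 45.00).
hole: A = −π·34² = -3631.68, centroid at (66.00, 45.00).
ΣA = 9868.32 in², ΣAX̄ = 772809.05 in³, ΣAȲ = 444074.35 in³.
X̄ = 772809.05/9868.32 = 78.31 in; Ȳ = 444074.35/9868.32 = 45.00 in.

X̄ = 78.31 in, Ȳ = 45.00 in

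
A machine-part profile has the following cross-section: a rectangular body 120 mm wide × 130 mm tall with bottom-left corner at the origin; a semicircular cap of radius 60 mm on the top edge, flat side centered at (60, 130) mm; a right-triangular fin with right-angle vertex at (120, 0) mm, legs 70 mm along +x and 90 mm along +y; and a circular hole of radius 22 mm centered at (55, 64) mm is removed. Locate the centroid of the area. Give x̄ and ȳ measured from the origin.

x̄ = 71.80 mm, ȳ = 82.60 mm

rectangular body: A = 120 × 130 = 15600.00, centroid at (60.00, 65.00).
semicircular top: A = ½π·60² = 5654.87, centroid at (60.00, 155.46).
triangular fin: A = ½·70·90 = 3150.00, centroid at (143.33, 30.00).
hole: A = −π·22² = -1520.53, centroid at (55.00, 64.00).
ΣA = 22884.34 mm²
ΣAx̄ = (15600.00)(60.00) + (5654.87)(60.00) + (3150.00)(143.33) + (-1520.53)(55.00) = 1643162.81 mm³
ΣAȳ = (15600.00)(65.00) + (5654.87)(155.46) + (3150.00)(30.00) + (-1520.53)(64.00) = 1890318.71 mm³
x̄ = 1643162.81 / 22884.34 = 71.80 mm
ȳ = 1890318.71 / 22884.34 = 82.60 mm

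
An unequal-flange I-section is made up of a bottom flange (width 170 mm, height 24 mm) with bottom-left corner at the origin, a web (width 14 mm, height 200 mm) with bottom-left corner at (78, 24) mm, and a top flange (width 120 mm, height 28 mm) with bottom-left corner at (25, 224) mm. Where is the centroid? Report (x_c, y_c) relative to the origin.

x_c = 85.00 mm, y_c = 116.78 mm

bottom flange: A = 170 × 24 = 4080.00, centroid at (85.00, 12.00).
web: A = 14 × 200 = 2800.00, centroid at (85.00, 124.00).
top flange: A = 120 × 28 = 3360.00, centroid at (85.00, 238.00).
ΣA = 10240.00 mm², ΣAx_c = 870400.00 mm³, ΣAy_c = 1195840.00 mm³.
x_c = 870400.00/10240.00 = 85.00 mm; y_c = 1195840.00/10240.00 = 116.78 mm.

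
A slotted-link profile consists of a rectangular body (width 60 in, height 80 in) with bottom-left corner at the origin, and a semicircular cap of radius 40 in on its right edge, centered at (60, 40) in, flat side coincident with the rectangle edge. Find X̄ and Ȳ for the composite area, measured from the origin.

Part | A | x̄ᵢ | ȳᵢ | A·x̄ᵢ | A·ȳᵢ
rectangular body | 4800.00 | 30.00 | 40.00 | 144000.00 | 192000.00
semicircular end | 2513.27 | 76.98 | 40.00 | 193463.11 | 100530.96
Σ | 7313.27 |  |  | 337463.11 | 292530.96
X̄ = 337463.11 / 7313.27 = 46.14 in
Ȳ = 292530.96 / 7313.27 = 40.00 in

X̄ = 46.14 in, Ȳ = 40.00 in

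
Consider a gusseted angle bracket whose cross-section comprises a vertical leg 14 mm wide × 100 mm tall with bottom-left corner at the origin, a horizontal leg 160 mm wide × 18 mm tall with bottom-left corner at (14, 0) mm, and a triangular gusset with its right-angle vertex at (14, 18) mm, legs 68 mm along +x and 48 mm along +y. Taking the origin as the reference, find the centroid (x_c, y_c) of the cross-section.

Part | A | x̄ᵢ | ȳᵢ | A·x̄ᵢ | A·ȳᵢ
vertical leg | 1400.00 | 7.00 | 50.00 | 9800.00 | 70000.00
horizontal leg | 2880.00 | 94.00 | 9.00 | 270720.00 | 25920.00
gusset | 1632.00 | 36.67 | 34.00 | 59840.00 | 55488.00
Σ | 5912.00 |  |  | 340360.00 | 151408.00
x_c = 340360.00 / 5912.00 = 57.57 mm
y_c = 151408.00 / 5912.00 = 25.61 mm

x_c = 57.57 mm, y_c = 25.61 mm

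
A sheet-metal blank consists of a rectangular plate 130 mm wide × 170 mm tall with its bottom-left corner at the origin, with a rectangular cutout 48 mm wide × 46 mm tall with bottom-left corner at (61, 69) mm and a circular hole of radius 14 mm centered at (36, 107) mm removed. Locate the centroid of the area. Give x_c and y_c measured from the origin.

plate: A = 130 × 170 = 22100.00, centroid at (65.00, 85.00).
hole 1: A = −(48 × 46) = -2208.00, centroid at (85.00, 92.00).
hole 2: A = −π·14² = -615.75, centroid at (36.00, 107.00).
ΣA = 19276.25 mm², ΣAx_c = 1226652.92 mm³, ΣAy_c = 1609478.52 mm³.
x_c = 1226652.92/19276.25 = 63.64 mm; y_c = 1609478.52/19276.25 = 83.50 mm.

x_c = 63.64 mm, y_c = 83.50 mm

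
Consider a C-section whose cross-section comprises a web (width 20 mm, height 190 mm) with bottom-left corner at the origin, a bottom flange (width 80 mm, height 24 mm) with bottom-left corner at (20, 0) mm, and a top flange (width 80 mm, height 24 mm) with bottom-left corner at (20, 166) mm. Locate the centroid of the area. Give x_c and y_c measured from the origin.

x_c = 35.13 mm, y_c = 95.00 mm

web: A = 20 × 190 = 3800.00, centroid at (10.00, 95.00).
bottom flange: A = 80 × 24 = 1920.00, centroid at (60.00, 12.00).
top flange: A = 80 × 24 = 1920.00, centroid at (60.00, 178.00).
ΣA = 7640.00 mm², ΣAx_c = 268400.00 mm³, ΣAy_c = 725800.00 mm³.
x_c = 268400.00/7640.00 = 35.13 mm; y_c = 725800.00/7640.00 = 95.00 mm.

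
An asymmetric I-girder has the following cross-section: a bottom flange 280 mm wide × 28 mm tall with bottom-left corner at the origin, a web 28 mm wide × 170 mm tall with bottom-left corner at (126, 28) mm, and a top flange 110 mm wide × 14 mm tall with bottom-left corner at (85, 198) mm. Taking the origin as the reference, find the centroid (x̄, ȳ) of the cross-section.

bottom flange: A = 280 × 28 = 7840.00, centroid at (140.00, 14.00).
web: A = 28 × 170 = 4760.00, centroid at (140.00, 113.00).
top flange: A = 110 × 14 = 1540.00, centroid at (140.00, 205.00).
ΣA = 14140.00 mm², ΣAx̄ = 1979600.00 mm³, ΣAȳ = 963340.00 mm³.
x̄ = 1979600.00/14140.00 = 140.00 mm; ȳ = 963340.00/14140.00 = 68.13 mm.

x̄ = 140.00 mm, ȳ = 68.13 mm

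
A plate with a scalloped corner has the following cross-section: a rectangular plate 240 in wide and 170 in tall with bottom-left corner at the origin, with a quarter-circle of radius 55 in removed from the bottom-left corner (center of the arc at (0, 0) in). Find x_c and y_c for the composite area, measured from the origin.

plate: A = 240 × 170 = 40800.00, centroid at (120.00, 85.00).
removed quarter-circle: A = −¼π·55² = -2375.83, centroid at (23.34, 23.34).
ΣA = 38424.17 in²
ΣAx_c = (40800.00)(120.00) + (-2375.83)(23.34) = 4840541.67 in³
ΣAy_c = (40800.00)(85.00) + (-2375.83)(23.34) = 3412541.67 in³
x_c = 4840541.67 / 38424.17 = 125.98 in
y_c = 3412541.67 / 38424.17 = 88.81 in

x_c = 125.98 in, y_c = 88.81 in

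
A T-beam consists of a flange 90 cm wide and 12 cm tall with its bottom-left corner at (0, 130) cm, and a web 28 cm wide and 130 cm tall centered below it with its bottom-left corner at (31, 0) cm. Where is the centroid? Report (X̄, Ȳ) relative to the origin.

X̄ = 45.00 cm, Ȳ = 81.25 cm

web: A = 28 × 130 = 3640.00, centroid at (45.00, 65.00).
flange: A = 90 × 12 = 1080.00, centroid at (45.00, 136.00).
ΣA = 4720.00 cm²
ΣAX̄ = (3640.00)(45.00) + (1080.00)(45.00) = 212400.00 cm³
ΣAȲ = (3640.00)(65.00) + (1080.00)(136.00) = 383480.00 cm³
X̄ = 212400.00 / 4720.00 = 45.00 cm
Ȳ = 383480.00 / 4720.00 = 81.25 cm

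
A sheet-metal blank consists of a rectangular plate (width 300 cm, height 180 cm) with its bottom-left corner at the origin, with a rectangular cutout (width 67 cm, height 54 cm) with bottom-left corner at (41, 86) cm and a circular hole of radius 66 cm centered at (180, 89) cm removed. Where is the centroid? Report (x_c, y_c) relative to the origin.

x_c = 146.26 cm, y_c = 88.11 cm

plate: A = 300 × 180 = 54000.00, centroid at (150.00, 90.00).
hole 1: A = −(67 × 54) = -3618.00, centroid at (74.50, 113.00).
hole 2: A = −π·66² = -13684.78, centroid at (180.00, 89.00).
ΣA = 36697.22 cm², ΣAx_c = 5367199.03 cm³, ΣAy_c = 3233220.79 cm³.
x_c = 5367199.03/36697.22 = 146.26 cm; y_c = 3233220.79/36697.22 = 88.11 cm.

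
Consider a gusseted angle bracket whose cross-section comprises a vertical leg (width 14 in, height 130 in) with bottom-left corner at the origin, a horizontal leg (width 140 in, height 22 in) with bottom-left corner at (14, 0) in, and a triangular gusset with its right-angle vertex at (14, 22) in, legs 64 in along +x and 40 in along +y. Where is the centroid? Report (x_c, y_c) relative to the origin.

Part | A | x̄ᵢ | ȳᵢ | A·x̄ᵢ | A·ȳᵢ
vertical leg | 1820.00 | 7.00 | 65.00 | 12740.00 | 118300.00
horizontal leg | 3080.00 | 84.00 | 11.00 | 258720.00 | 33880.00
gusset | 1280.00 | 35.33 | 35.33 | 45226.67 | 45226.67
Σ | 6180.00 |  |  | 316686.67 | 197406.67
x_c = 316686.67 / 6180.00 = 51.24 in
y_c = 197406.67 / 6180.00 = 31.94 in

x_c = 51.24 in, y_c = 31.94 in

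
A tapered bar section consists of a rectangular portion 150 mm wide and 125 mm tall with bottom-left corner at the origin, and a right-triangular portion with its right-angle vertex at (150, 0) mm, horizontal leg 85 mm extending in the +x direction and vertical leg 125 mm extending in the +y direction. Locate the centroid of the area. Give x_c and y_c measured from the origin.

x_c = 97.81 mm, y_c = 57.90 mm

rectangular portion: A = 150 × 125 = 18750.00, centroid at (75.00, 62.50).
triangular portion: A = ½·85·125 = 5312.50, centroid at (178.33, 41.67).
ΣA = 24062.50 mm², ΣAx_c = 2353645.83 mm³, ΣAy_c = 1393229.17 mm³.
x_c = 2353645.83/24062.50 = 97.81 mm; y_c = 1393229.17/24062.50 = 57.90 mm.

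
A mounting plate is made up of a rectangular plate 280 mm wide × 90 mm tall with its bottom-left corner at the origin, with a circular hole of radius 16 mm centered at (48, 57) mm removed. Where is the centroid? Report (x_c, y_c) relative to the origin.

x_c = 143.03 mm, y_c = 44.60 mm

plate: A = 280 × 90 = 25200.00, centroid at (140.00, 45.00).
hole: A = −π·16² = -804.25, centroid at (48.00, 57.00).
ΣA = 24395.75 mm², ΣAx_c = 3489396.11 mm³, ΣAy_c = 1088157.88 mm³.
x_c = 3489396.11/24395.75 = 143.03 mm; y_c = 1088157.88/24395.75 = 44.60 mm.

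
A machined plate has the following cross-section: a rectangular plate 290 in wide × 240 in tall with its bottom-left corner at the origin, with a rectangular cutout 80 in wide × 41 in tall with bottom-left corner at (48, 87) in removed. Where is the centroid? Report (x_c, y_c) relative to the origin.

plate: A = 290 × 240 = 69600.00, centroid at (145.00, 120.00).
hole: A = −(80 × 41) = -3280.00, centroid at (88.00, 107.50).
ΣA = 66320.00 in²
ΣAx_c = (69600.00)(145.00) + (-3280.00)(88.00) = 9803360.00 in³
ΣAy_c = (69600.00)(120.00) + (-3280.00)(107.50) = 7999400.00 in³
x_c = 9803360.00 / 66320.00 = 147.82 in
y_c = 7999400.00 / 66320.00 = 120.62 in

x_c = 147.82 in, y_c = 120.62 in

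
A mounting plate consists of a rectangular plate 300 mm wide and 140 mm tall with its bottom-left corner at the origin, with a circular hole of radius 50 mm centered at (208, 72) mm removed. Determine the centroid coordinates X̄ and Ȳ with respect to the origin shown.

X̄ = 136.66 mm, Ȳ = 69.54 mm

plate: A = 300 × 140 = 42000.00, centroid at (150.00, 70.00).
hole: A = −π·50² = -7853.98, centroid at (208.00, 72.00).
ΣA = 34146.02 mm²
ΣAX̄ = (42000.00)(150.00) + (-7853.98)(208.00) = 4666371.82 mm³
ΣAȲ = (42000.00)(70.00) + (-7853.98)(72.00) = 2374513.32 mm³
X̄ = 4666371.82 / 34146.02 = 136.66 mm
Ȳ = 2374513.32 / 34146.02 = 69.54 mm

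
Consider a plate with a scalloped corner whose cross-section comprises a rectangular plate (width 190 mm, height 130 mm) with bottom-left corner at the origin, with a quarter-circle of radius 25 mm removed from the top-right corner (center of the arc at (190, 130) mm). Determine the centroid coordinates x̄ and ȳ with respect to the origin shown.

x̄ = 93.29 mm, ȳ = 63.90 mm

plate: A = 190 × 130 = 24700.00, centroid at (95.00, 65.00).
removed quarter-circle: A = −¼π·25² = -490.87, centroid at (179.39, 119.39).
ΣA = 24209.13 mm²
ΣAx̄ = (24700.00)(95.00) + (-490.87)(179.39) = 2258442.30 mm³
ΣAȳ = (24700.00)(65.00) + (-490.87)(119.39) = 1546894.73 mm³
x̄ = 2258442.30 / 24209.13 = 93.29 mm
ȳ = 1546894.73 / 24209.13 = 63.90 mm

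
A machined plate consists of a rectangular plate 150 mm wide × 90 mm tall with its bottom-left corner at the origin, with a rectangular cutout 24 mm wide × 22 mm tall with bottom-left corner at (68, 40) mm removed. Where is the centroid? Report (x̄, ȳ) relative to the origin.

plate: A = 150 × 90 = 13500.00, centroid at (75.00, 45.00).
hole: A = −(24 × 22) = -528.00, centroid at (80.00, 51.00).
ΣA = 12972.00 mm², ΣAx̄ = 970260.00 mm³, ΣAȳ = 580572.00 mm³.
x̄ = 970260.00/12972.00 = 74.80 mm; ȳ = 580572.00/12972.00 = 44.76 mm.

x̄ = 74.80 mm, ȳ = 44.76 mm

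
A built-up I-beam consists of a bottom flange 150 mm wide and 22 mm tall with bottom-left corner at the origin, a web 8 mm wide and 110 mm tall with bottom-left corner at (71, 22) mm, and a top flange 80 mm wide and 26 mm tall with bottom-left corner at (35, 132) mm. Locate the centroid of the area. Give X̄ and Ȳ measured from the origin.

X̄ = 75.00 mm, Ȳ = 64.80 mm

bottom flange: A = 150 × 22 = 3300.00, centroid at (75.00, 11.00).
web: A = 8 × 110 = 880.00, centroid at (75.00, 77.00).
top flange: A = 80 × 26 = 2080.00, centroid at (75.00, 145.00).
ΣA = 6260.00 mm²
ΣAX̄ = (3300.00)(75.00) + (880.00)(75.00) + (2080.00)(75.00) = 469500.00 mm³
ΣAȲ = (3300.00)(11.00) + (880.00)(77.00) + (2080.00)(145.00) = 405660.00 mm³
X̄ = 469500.00 / 6260.00 = 75.00 mm
Ȳ = 405660.00 / 6260.00 = 64.80 mm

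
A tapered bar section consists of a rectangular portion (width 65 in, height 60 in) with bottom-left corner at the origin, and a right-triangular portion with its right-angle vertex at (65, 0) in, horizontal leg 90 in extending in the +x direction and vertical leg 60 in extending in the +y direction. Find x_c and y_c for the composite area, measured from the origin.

Part | A | x̄ᵢ | ȳᵢ | A·x̄ᵢ | A·ȳᵢ
rectangular portion | 3900.00 | 32.50 | 30.00 | 126750.00 | 117000.00
triangular portion | 2700.00 | 95.00 | 20.00 | 256500.00 | 54000.00
Σ | 6600.00 |  |  | 383250.00 | 171000.00
x_c = 383250.00 / 6600.00 = 58.07 in
y_c = 171000.00 / 6600.00 = 25.91 in

x_c = 58.07 in, y_c = 25.91 in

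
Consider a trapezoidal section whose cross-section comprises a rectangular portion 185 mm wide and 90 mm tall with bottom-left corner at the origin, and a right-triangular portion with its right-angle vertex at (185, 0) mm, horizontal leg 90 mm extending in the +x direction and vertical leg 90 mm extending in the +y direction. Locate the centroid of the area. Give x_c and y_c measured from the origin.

rectangular portion: A = 185 × 90 = 16650.00, centroid at (92.50, 45.00).
triangular portion: A = ½·90·90 = 4050.00, centroid at (215.00, 30.00).
ΣA = 20700.00 mm², ΣAx_c = 2410875.00 mm³, ΣAy_c = 870750.00 mm³.
x_c = 2410875.00/20700.00 = 116.47 mm; y_c = 870750.00/20700.00 = 42.07 mm.

x_c = 116.47 mm, y_c = 42.07 mm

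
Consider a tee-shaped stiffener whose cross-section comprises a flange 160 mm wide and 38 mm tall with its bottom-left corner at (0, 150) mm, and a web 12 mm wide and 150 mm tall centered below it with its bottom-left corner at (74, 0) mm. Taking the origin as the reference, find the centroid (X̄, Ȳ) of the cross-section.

X̄ = 80.00 mm, Ȳ = 147.53 mm

web: A = 12 × 150 = 1800.00, centroid at (80.00, 75.00).
flange: A = 160 × 38 = 6080.00, centroid at (80.00, 169.00).
ΣA = 7880.00 mm², ΣAX̄ = 630400.00 mm³, ΣAȲ = 1162520.00 mm³.
X̄ = 630400.00/7880.00 = 80.00 mm; Ȳ = 1162520.00/7880.00 = 147.53 mm.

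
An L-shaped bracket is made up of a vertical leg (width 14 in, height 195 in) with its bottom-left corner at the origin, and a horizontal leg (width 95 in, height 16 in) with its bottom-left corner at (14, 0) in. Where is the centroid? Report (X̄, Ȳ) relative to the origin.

vertical leg: A = 14 × 195 = 2730.00, centroid at (7.00, 97.50).
horizontal leg: A = 95 × 16 = 1520.00, centroid at (61.50, 8.00).
ΣA = 4250.00 in², ΣAX̄ = 112590.00 in³, ΣAȲ = 278335.00 in³.
X̄ = 112590.00/4250.00 = 26.49 in; Ȳ = 278335.00/4250.00 = 65.49 in.

X̄ = 26.49 in, Ȳ = 65.49 in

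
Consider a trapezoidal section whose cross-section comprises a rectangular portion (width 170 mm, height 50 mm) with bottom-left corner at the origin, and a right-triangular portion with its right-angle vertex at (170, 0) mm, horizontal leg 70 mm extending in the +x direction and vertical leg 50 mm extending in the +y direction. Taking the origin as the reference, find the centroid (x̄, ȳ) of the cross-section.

x̄ = 103.50 mm, ȳ = 23.58 mm

Part | A | x̄ᵢ | ȳᵢ | A·x̄ᵢ | A·ȳᵢ
rectangular portion | 8500.00 | 85.00 | 25.00 | 722500.00 | 212500.00
triangular portion | 1750.00 | 193.33 | 16.67 | 338333.33 | 29166.67
Σ | 10250.00 |  |  | 1060833.33 | 241666.67
x̄ = 1060833.33 / 10250.00 = 103.50 mm
ȳ = 241666.67 / 10250.00 = 23.58 mm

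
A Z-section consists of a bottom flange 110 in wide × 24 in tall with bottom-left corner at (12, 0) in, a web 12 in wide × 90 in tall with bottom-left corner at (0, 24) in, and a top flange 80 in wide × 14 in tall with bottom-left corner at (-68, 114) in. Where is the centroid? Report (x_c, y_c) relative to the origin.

Part | A | x̄ᵢ | ȳᵢ | A·x̄ᵢ | A·ȳᵢ
bottom flange | 2640.00 | 67.00 | 12.00 | 176880.00 | 31680.00
web | 1080.00 | 6.00 | 69.00 | 6480.00 | 74520.00
top flange | 1120.00 | -28.00 | 121.00 | -31360.00 | 135520.00
Σ | 4840.00 |  |  | 152000.00 | 241720.00
x_c = 152000.00 / 4840.00 = 31.40 in
y_c = 241720.00 / 4840.00 = 49.94 in

x_c = 31.40 in, y_c = 49.94 in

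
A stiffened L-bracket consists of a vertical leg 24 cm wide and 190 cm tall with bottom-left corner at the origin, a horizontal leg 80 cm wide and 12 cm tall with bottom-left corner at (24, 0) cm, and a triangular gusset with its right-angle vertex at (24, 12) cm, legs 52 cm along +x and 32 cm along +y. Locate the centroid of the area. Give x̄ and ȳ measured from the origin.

Part | A | x̄ᵢ | ȳᵢ | A·x̄ᵢ | A·ȳᵢ
vertical leg | 4560.00 | 12.00 | 95.00 | 54720.00 | 433200.00
horizontal leg | 960.00 | 64.00 | 6.00 | 61440.00 | 5760.00
gusset | 832.00 | 41.33 | 22.67 | 34389.33 | 18858.67
Σ | 6352.00 |  |  | 150549.33 | 457818.67
x̄ = 150549.33 / 6352.00 = 23.70 cm
ȳ = 457818.67 / 6352.00 = 72.07 cm

x̄ = 23.70 cm, ȳ = 72.07 cm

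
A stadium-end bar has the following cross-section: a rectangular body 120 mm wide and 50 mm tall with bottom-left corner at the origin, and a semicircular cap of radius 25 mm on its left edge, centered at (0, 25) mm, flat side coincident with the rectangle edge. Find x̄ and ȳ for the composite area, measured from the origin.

x̄ = 50.07 mm, ȳ = 25.00 mm

rectangular body: A = 120 × 50 = 6000.00, centroid at (60.00, 25.00).
semicircular end: A = ½π·25² = 981.75, centroid at (-10.61, 25.00).
ΣA = 6981.75 mm², ΣAx̄ = 349583.33 mm³, ΣAȳ = 174543.69 mm³.
x̄ = 349583.33/6981.75 = 50.07 mm; ȳ = 174543.69/6981.75 = 25.00 mm.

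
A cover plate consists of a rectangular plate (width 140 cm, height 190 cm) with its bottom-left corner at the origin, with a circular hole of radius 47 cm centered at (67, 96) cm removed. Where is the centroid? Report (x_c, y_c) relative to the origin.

Part | A | x̄ᵢ | ȳᵢ | A·x̄ᵢ | A·ȳᵢ
plate | 26600.00 | 70.00 | 95.00 | 1862000.00 | 2527000.00
hole | -6939.78 | 67.00 | 96.00 | -464965.14 | -666218.70
Σ | 19660.22 |  |  | 1397034.86 | 1860781.30
x_c = 1397034.86 / 19660.22 = 71.06 cm
y_c = 1860781.30 / 19660.22 = 94.65 cm

x_c = 71.06 cm, y_c = 94.65 cm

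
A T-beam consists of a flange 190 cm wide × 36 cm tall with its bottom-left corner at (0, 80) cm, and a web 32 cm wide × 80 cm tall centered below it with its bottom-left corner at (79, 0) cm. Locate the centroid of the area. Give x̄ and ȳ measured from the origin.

web: A = 32 × 80 = 2560.00, centroid at (95.00, 40.00).
flange: A = 190 × 36 = 6840.00, centroid at (95.00, 98.00).
ΣA = 9400.00 cm², ΣAx̄ = 893000.00 cm³, ΣAȳ = 772720.00 cm³.
x̄ = 893000.00/9400.00 = 95.00 cm; ȳ = 772720.00/9400.00 = 82.20 cm.

x̄ = 95.00 cm, ȳ = 82.20 cm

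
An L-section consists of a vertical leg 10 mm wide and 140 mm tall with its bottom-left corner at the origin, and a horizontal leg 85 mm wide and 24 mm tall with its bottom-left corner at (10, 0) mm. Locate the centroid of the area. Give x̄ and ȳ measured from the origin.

x̄ = 33.17 mm, ȳ = 35.60 mm

vertical leg: A = 10 × 140 = 1400.00, centroid at (5.00, 70.00).
horizontal leg: A = 85 × 24 = 2040.00, centroid at (52.50, 12.00).
ΣA = 3440.00 mm²
ΣAx̄ = (1400.00)(5.00) + (2040.00)(52.50) = 114100.00 mm³
ΣAȳ = (1400.00)(70.00) + (2040.00)(12.00) = 122480.00 mm³
x̄ = 114100.00 / 3440.00 = 33.17 mm
ȳ = 122480.00 / 3440.00 = 35.60 mm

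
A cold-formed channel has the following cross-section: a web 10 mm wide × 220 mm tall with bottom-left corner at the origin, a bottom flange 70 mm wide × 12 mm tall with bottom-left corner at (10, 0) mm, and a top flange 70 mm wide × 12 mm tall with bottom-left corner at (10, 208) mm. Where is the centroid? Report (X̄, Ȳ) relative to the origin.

Part | A | x̄ᵢ | ȳᵢ | A·x̄ᵢ | A·ȳᵢ
web | 2200.00 | 5.00 | 110.00 | 11000.00 | 242000.00
bottom flange | 840.00 | 45.00 | 6.00 | 37800.00 | 5040.00
top flange | 840.00 | 45.00 | 214.00 | 37800.00 | 179760.00
Σ | 3880.00 |  |  | 86600.00 | 426800.00
X̄ = 86600.00 / 3880.00 = 22.32 mm
Ȳ = 426800.00 / 3880.00 = 110.00 mm

X̄ = 22.32 mm, Ȳ = 110.00 mm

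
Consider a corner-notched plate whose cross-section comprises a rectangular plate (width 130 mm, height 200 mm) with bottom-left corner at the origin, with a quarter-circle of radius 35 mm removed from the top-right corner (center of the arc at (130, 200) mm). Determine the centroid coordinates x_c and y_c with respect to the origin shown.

x_c = 63.07 mm, y_c = 96.73 mm

plate: A = 130 × 200 = 26000.00, centroid at (65.00, 100.00).
removed quarter-circle: A = −¼π·35² = -962.11, centroid at (115.15, 185.15).
ΣA = 25037.89 mm², ΣAx_c = 1579217.01 mm³, ΣAy_c = 2421869.12 mm³.
x_c = 1579217.01/25037.89 = 63.07 mm; y_c = 2421869.12/25037.89 = 96.73 mm.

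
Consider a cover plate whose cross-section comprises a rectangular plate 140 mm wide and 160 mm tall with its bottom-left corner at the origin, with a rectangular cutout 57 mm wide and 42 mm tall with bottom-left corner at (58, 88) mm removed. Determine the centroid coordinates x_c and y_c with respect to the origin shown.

x_c = 68.03 mm, y_c = 76.53 mm

Part | A | x̄ᵢ | ȳᵢ | A·x̄ᵢ | A·ȳᵢ
plate | 22400.00 | 70.00 | 80.00 | 1568000.00 | 1792000.00
hole | -2394.00 | 86.50 | 109.00 | -207081.00 | -260946.00
Σ | 20006.00 |  |  | 1360919.00 | 1531054.00
x_c = 1360919.00 / 20006.00 = 68.03 mm
y_c = 1531054.00 / 20006.00 = 76.53 mm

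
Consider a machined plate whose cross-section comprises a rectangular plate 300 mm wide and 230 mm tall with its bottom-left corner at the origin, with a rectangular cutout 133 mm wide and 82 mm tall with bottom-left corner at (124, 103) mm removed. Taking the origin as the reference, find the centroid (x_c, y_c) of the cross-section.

Part | A | x̄ᵢ | ȳᵢ | A·x̄ᵢ | A·ȳᵢ
plate | 69000.00 | 150.00 | 115.00 | 10350000.00 | 7935000.00
hole | -10906.00 | 190.50 | 144.00 | -2077593.00 | -1570464.00
Σ | 58094.00 |  |  | 8272407.00 | 6364536.00
x_c = 8272407.00 / 58094.00 = 142.40 mm
y_c = 6364536.00 / 58094.00 = 109.56 mm

x_c = 142.40 mm, y_c = 109.56 mm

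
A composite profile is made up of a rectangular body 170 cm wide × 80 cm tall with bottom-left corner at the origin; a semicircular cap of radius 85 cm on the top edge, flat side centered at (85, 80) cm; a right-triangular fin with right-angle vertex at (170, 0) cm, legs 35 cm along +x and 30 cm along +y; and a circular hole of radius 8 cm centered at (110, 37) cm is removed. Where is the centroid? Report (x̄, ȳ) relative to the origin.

x̄ = 86.81 cm, ȳ = 73.56 cm

rectangular body: A = 170 × 80 = 13600.00, centroid at (85.00, 40.00).
semicircular top: A = ½π·85² = 11349.00, centroid at (85.00, 116.08).
triangular fin: A = ½·35·30 = 525.00, centroid at (181.67, 10.00).
hole: A = −π·8² = -201.06, centroid at (110.00, 37.00).
ΣA = 25272.94 cm², ΣAx̄ = 2193923.48 cm³, ΣAȳ = 1859147.65 cm³.
x̄ = 2193923.48/25272.94 = 86.81 cm; ȳ = 1859147.65/25272.94 = 73.56 cm.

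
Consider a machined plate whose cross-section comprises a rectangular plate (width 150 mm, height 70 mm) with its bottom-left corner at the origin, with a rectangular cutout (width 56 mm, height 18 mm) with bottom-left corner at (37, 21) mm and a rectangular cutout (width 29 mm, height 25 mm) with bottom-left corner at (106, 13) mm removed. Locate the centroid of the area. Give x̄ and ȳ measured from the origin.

x̄ = 72.39 mm, ȳ = 36.36 mm

plate: A = 150 × 70 = 10500.00, centroid at (75.00, 35.00).
hole 1: A = −(56 × 18) = -1008.00, centroid at (65.00, 30.00).
hole 2: A = −(29 × 25) = -725.00, centroid at (120.50, 25.50).
ΣA = 8767.00 mm²
ΣAx̄ = (10500.00)(75.00) + (-1008.00)(65.00) + (-725.00)(120.50) = 634617.50 mm³
ΣAȳ = (10500.00)(35.00) + (-1008.00)(30.00) + (-725.00)(25.50) = 318772.50 mm³
x̄ = 634617.50 / 8767.00 = 72.39 mm
ȳ = 318772.50 / 8767.00 = 36.36 mm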